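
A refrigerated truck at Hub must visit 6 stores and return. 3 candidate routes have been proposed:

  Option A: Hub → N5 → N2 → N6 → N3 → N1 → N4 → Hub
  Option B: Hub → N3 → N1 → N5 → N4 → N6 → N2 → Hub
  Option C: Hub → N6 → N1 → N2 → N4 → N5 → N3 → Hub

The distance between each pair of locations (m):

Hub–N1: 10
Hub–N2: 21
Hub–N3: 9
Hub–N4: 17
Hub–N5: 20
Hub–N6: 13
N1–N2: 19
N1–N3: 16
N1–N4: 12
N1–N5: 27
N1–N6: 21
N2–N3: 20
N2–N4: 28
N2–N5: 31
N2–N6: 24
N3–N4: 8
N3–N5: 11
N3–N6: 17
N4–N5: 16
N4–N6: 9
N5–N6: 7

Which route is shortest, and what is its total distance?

117 m — Option C is the shortest.

Option A: 20 + 31 + 24 + 17 + 16 + 12 + 17 = 137
Option B: 9 + 16 + 27 + 16 + 9 + 24 + 21 = 122
Option C: 13 + 21 + 19 + 28 + 16 + 11 + 9 = 117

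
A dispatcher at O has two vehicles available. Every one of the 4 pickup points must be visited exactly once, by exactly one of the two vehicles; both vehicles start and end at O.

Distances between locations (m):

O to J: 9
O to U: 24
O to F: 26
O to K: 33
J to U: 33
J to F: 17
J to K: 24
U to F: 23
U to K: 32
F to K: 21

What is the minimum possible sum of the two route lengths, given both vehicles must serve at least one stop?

There are 2^3 − 1 = 7 ways to divide the 4 stops into two non-empty groups. For each, the best each vehicle can do is its own shortest tour through its group:
  {J} + {U, F, K}: 18 + 101 = 119
  {U} + {J, F, K}: 48 + 80 = 128
  {J, U} + {F, K}: 66 + 80 = 146
  {F} + {J, U, K}: 52 + 89 = 141
  {J, F} + {U, K}: 52 + 89 = 141
  {U, F} + {J, K}: 73 + 66 = 139
  … (7 splits in total)
Best: vehicle 1 O → J → O = 18; vehicle 2 O → U → F → K → O = 101; combined 119.

Minimum combined distance: 119 m.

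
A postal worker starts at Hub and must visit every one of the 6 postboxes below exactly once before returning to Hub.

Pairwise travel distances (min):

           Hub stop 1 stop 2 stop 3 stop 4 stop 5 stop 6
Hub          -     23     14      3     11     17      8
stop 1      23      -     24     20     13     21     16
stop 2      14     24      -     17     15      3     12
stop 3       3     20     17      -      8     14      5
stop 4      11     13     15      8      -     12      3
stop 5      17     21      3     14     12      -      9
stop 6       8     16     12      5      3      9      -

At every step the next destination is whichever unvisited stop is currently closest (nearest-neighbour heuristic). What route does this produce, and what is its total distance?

Nearest-neighbour total = 73 min; route Hub → stop 3 → stop 6 → stop 4 → stop 5 → stop 2 → stop 1 → Hub.

From Hub: distances to unvisited — stop 3=3, stop 6=8, stop 4=11, stop 2=14, stop 5=17, stop 1=23. Nearest is stop 3 (3).
From stop 3: distances to unvisited — stop 6=5, stop 4=8, stop 5=14, stop 2=17, stop 1=20. Nearest is stop 6 (5).
From stop 6: distances to unvisited — stop 4=3, stop 5=9, stop 2=12, stop 1=16. Nearest is stop 4 (3).
From stop 4: distances to unvisited — stop 5=12, stop 1=13, stop 2=15. Nearest is stop 5 (12).
From stop 5: distances to unvisited — stop 2=3, stop 1=21. Nearest is stop 2 (3).
From stop 2: distances to unvisited — stop 1=24. Nearest is stop 1 (24).
Return stop 1→Hub: 23.
Total = 3 + 5 + 3 + 12 + 3 + 24 + 23 = 73.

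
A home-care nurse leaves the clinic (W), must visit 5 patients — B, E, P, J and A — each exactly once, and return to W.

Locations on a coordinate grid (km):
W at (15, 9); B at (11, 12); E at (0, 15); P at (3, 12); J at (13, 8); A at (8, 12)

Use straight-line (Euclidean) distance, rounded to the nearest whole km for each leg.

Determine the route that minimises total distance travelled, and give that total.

With 5 stops there are 5!/2 = 60 distinct round trips (a route and its reverse cost the same).
W - B - E - P - J - A - W: 5+11+4+11+6+8 = 45
W - B - E - P - A - J - W: 5+11+4+5+6+2 = 33
W - B - E - J - P - A - W: 5+11+15+11+5+8 = 55
W - B - E - J - A - P - W: 5+11+15+6+5+12 = 54
W - B - E - A - P - J - W: 5+11+9+5+11+2 = 43
W - B - E - A - J - P - W: 5+11+9+6+11+12 = 54
W - B - P - E - J - A - W: 5+8+4+15+6+8 = 46
W - B - P - E - A - J - W: 5+8+4+9+6+2 = 34
W - B - P - J - E - A - W: 5+8+11+15+9+8 = 56
W - B - P - J - A - E - W: 5+8+11+6+9+16 = 55
W - B - P - A - E - J - W: 5+8+5+9+15+2 = 44
W - B - P - A - J - E - W: 5+8+5+6+15+16 = 55
W - B - J - E - P - A - W: 5+4+15+4+5+8 = 41
W - B - J - E - A - P - W: 5+4+15+9+5+12 = 50
… (46 more)
The minimum is 33.
One optimal route: W → B → E → P → A → J → W (or its reverse).

Minimum total distance: 33 km.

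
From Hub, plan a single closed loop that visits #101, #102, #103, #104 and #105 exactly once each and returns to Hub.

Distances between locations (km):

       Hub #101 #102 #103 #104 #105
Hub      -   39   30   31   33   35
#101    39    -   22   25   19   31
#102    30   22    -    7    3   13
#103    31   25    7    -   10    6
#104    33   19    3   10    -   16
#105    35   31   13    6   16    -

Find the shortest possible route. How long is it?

Minimum total distance: 109 km.

With 5 stops there are 5!/2 = 60 distinct round trips (a route and its reverse cost the same).
Hub-#101-#102-#103-#104-#105-Hub: 39+22+7+10+16+35 = 129
Hub-#101-#102-#103-#105-#104-Hub: 39+22+7+6+16+33 = 123
Hub-#101-#102-#104-#103-#105-Hub: 39+22+3+10+6+35 = 115
Hub-#101-#102-#104-#105-#103-Hub: 39+22+3+16+6+31 = 117
Hub-#101-#102-#105-#103-#104-Hub: 39+22+13+6+10+33 = 123
Hub-#101-#102-#105-#104-#103-Hub: 39+22+13+16+10+31 = 131
Hub-#101-#103-#102-#104-#105-Hub: 39+25+7+3+16+35 = 125
Hub-#101-#103-#102-#105-#104-Hub: 39+25+7+13+16+33 = 133
Hub-#101-#103-#104-#102-#105-Hub: 39+25+10+3+13+35 = 125
Hub-#101-#103-#104-#105-#102-Hub: 39+25+10+16+13+30 = 133
Hub-#101-#103-#105-#102-#104-Hub: 39+25+6+13+3+33 = 119
Hub-#101-#103-#105-#104-#102-Hub: 39+25+6+16+3+30 = 119
Hub-#101-#104-#102-#103-#105-Hub: 39+19+3+7+6+35 = 109
Hub-#101-#104-#102-#105-#103-Hub: 39+19+3+13+6+31 = 111
… (46 more)
The minimum is 109.
One optimal route: Hub → #101 → #104 → #102 → #103 → #105 → Hub (or its reverse).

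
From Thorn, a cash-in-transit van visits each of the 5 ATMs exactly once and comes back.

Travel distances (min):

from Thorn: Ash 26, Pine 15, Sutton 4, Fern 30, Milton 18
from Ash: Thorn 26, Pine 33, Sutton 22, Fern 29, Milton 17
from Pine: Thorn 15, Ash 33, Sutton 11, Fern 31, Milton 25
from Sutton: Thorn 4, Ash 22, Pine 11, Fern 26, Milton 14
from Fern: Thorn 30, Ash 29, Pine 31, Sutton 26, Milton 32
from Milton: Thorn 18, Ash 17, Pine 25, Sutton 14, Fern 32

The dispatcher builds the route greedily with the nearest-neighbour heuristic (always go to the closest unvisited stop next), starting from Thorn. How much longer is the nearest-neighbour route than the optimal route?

Thorn: Sutton=4, Pine=15, Milton=18, Ash=26, Fern=30 ⇒ Sutton
Sutton: Pine=11, Milton=14, Ash=22, Fern=26 ⇒ Pine
Pine: Milton=25, Fern=31, Ash=33 ⇒ Milton
Milton: Ash=17, Fern=32 ⇒ Ash
Ash: Fern=29 ⇒ Fern
NN route Thorn → Sutton → Pine → Milton → Ash → Fern → Thorn costs 116.
Optimal: Thorn → Pine → Fern → Ash → Milton → Sutton → Thorn costs 110 (by enumerating all 60 distinct tours).
Excess = 116 − 110 = 6.

Excess over optimum: 6 min.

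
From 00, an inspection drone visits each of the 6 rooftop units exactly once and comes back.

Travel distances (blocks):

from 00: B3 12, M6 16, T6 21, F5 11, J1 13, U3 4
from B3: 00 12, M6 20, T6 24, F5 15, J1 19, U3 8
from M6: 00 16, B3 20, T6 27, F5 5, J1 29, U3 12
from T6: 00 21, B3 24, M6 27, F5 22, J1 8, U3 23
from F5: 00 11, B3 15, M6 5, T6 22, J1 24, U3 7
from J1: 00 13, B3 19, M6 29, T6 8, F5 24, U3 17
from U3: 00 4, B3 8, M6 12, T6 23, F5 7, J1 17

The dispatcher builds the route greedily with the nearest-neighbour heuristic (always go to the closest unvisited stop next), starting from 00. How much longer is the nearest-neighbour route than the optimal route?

00: U3=4, F5=11, B3=12, J1=13, M6=16, T6=21 ⇒ U3
U3: F5=7, B3=8, M6=12, J1=17, T6=23 ⇒ F5
F5: M6=5, B3=15, T6=22, J1=24 ⇒ M6
M6: B3=20, T6=27, J1=29 ⇒ B3
B3: J1=19, T6=24 ⇒ J1
J1: T6=8 ⇒ T6
NN route 00 → U3 → F5 → M6 → B3 → J1 → T6 → 00 costs 84.
Optimal: 00 → B3 → U3 → M6 → F5 → T6 → J1 → 00 costs 80 (by enumerating all 360 distinct tours).
Excess = 84 − 80 = 4.

The nearest-neighbour route is 4 blocks longer than optimal.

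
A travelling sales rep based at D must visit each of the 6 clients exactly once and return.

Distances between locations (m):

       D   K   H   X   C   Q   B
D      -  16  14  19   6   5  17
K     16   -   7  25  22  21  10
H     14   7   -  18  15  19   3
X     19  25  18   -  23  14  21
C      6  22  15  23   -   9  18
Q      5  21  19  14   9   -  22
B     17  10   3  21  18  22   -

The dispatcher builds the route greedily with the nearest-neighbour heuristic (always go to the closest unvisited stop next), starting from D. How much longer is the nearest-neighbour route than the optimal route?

10 m longer than the optimal tour.

D: Q=5, C=6, H=14, K=16, B=17, X=19 ⇒ Q
Q: C=9, X=14, H=19, K=21, B=22 ⇒ C
C: H=15, B=18, K=22, X=23 ⇒ H
H: B=3, K=7, X=18 ⇒ B
B: K=10, X=21 ⇒ K
K: X=25 ⇒ X
NN route D → Q → C → H → B → K → X → D costs 86.
Optimal: D → K → H → B → X → Q → C → D costs 76 (by enumerating all 360 distinct tours).
Excess = 86 − 76 = 10.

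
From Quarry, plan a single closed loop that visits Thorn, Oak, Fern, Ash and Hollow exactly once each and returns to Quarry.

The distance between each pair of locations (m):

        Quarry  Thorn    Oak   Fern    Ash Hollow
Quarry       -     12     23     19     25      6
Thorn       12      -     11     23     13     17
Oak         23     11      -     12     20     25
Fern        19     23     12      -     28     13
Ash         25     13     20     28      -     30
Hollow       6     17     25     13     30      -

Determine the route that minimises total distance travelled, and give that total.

With 5 stops there are 5!/2 = 60 distinct round trips (a route and its reverse cost the same).
Quarry - Thorn - Oak - Fern - Ash - Hollow - Quarry: 12+11+12+28+30+6 = 99
Quarry - Thorn - Oak - Fern - Hollow - Ash - Quarry: 12+11+12+13+30+25 = 103
Quarry - Thorn - Oak - Ash - Fern - Hollow - Quarry: 12+11+20+28+13+6 = 90
Quarry - Thorn - Oak - Ash - Hollow - Fern - Quarry: 12+11+20+30+13+19 = 105
Quarry - Thorn - Oak - Hollow - Fern - Ash - Quarry: 12+11+25+13+28+25 = 114
Quarry - Thorn - Oak - Hollow - Ash - Fern - Quarry: 12+11+25+30+28+19 = 125
Quarry - Thorn - Fern - Oak - Ash - Hollow - Quarry: 12+23+12+20+30+6 = 103
Quarry - Thorn - Fern - Oak - Hollow - Ash - Quarry: 12+23+12+25+30+25 = 127
Quarry - Thorn - Fern - Ash - Oak - Hollow - Quarry: 12+23+28+20+25+6 = 114
Quarry - Thorn - Fern - Ash - Hollow - Oak - Quarry: 12+23+28+30+25+23 = 141
Quarry - Thorn - Fern - Hollow - Oak - Ash - Quarry: 12+23+13+25+20+25 = 118
Quarry - Thorn - Fern - Hollow - Ash - Oak - Quarry: 12+23+13+30+20+23 = 121
Quarry - Thorn - Ash - Oak - Fern - Hollow - Quarry: 12+13+20+12+13+6 = 76
Quarry - Thorn - Ash - Oak - Hollow - Fern - Quarry: 12+13+20+25+13+19 = 102
… (46 more)
The minimum is 76.
One optimal route: Quarry → Thorn → Ash → Oak → Fern → Hollow → Quarry (or its reverse).

76 m — the shortest possible round trip.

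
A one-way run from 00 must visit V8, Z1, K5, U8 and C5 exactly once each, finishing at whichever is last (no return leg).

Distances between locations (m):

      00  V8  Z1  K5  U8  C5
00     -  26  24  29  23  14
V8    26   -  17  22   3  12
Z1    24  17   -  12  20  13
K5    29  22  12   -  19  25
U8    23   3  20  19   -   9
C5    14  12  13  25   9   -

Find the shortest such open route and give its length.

55 m — the minimum one-way total.

There are 5! = 120 possible orderings.
00 → V8 → Z1 → K5 → U8 → C5: 26+17+12+19+9 = 83
00 → V8 → Z1 → K5 → C5 → U8: 26+17+12+25+9 = 89
00 → V8 → Z1 → U8 → K5 → C5: 26+17+20+19+25 = 107
00 → V8 → Z1 → U8 → C5 → K5: 26+17+20+9+25 = 97
00 → V8 → Z1 → C5 → K5 → U8: 26+17+13+25+19 = 100
00 → V8 → Z1 → C5 → U8 → K5: 26+17+13+9+19 = 84
00 → V8 → K5 → Z1 → U8 → C5: 26+22+12+20+9 = 89
00 → V8 → K5 → Z1 → C5 → U8: 26+22+12+13+9 = 82
00 → V8 → K5 → U8 → Z1 → C5: 26+22+19+20+13 = 100
00 → V8 → K5 → U8 → C5 → Z1: 26+22+19+9+13 = 89
00 → V8 → K5 → C5 → Z1 → U8: 26+22+25+13+20 = 106
00 → V8 → K5 → C5 → U8 → Z1: 26+22+25+9+20 = 102
00 → V8 → U8 → Z1 → K5 → C5: 26+3+20+12+25 = 86
00 → V8 → U8 → Z1 → C5 → K5: 26+3+20+13+25 = 87
… (106 more)
00 → C5 → U8 → V8 → Z1 → K5: 14+9+3+17+12 = 55  ← best
The minimum is 55.
One shortest path: 00 → C5 → U8 → V8 → Z1 → K5.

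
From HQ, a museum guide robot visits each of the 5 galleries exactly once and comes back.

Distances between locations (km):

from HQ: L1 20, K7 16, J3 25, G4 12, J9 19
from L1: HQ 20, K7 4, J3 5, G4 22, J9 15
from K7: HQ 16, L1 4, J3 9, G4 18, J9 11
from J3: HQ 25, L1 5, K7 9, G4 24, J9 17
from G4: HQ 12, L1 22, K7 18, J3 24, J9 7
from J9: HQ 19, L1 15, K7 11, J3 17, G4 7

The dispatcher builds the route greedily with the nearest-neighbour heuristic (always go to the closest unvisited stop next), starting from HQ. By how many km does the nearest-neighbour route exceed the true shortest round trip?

Excess over optimum: 3 km.

From HQ: G4=12, K7=16, J9=19, L1=20, J3=25 → choose G4 (12).
From G4: J9=7, K7=18, L1=22, J3=24 → choose J9 (7).
From J9: K7=11, L1=15, J3=17 → choose K7 (11).
From K7: L1=4, J3=9 → choose L1 (4).
From L1: J3=5 → choose J3 (5).
NN route HQ → G4 → J9 → K7 → L1 → J3 → HQ costs 64.
Optimal: HQ → K7 → L1 → J3 → J9 → G4 → HQ costs 61 (by enumerating all 60 distinct tours).
Excess = 64 − 61 = 3.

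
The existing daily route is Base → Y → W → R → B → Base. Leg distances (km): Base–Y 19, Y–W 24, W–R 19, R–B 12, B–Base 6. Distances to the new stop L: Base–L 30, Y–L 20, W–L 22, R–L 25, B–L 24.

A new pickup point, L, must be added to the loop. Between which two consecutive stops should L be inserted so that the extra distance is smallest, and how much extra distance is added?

Insertion cost between consecutive stops i–j is d(i,L) + d(L,j) − d(i,j):
  between Base and Y: 30 + 20 − 19 = 31
  between Y and W: 20 + 22 − 24 = 18
  between W and R: 22 + 25 − 19 = 28
  between R and B: 25 + 24 − 12 = 37
  between B and Base: 24 + 30 − 6 = 48
Cheapest insertion is between Y and W, adding 18.
New total = 80 + 18 = 98.

Adding 18 km by placing L on the Y–W leg.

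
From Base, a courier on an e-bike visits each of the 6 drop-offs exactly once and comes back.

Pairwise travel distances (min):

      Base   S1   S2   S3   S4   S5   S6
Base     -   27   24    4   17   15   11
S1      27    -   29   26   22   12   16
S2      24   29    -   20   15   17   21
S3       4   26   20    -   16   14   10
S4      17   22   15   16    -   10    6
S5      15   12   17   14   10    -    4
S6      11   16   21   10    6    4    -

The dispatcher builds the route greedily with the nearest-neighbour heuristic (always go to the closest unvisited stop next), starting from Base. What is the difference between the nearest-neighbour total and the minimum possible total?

Base: S3=4, S6=11, S5=15, S4=17, S2=24, S1=27 ⇒ S3
S3: S6=10, S5=14, S4=16, S2=20, S1=26 ⇒ S6
S6: S5=4, S4=6, S1=16, S2=21 ⇒ S5
S5: S4=10, S1=12, S2=17 ⇒ S4
S4: S2=15, S1=22 ⇒ S2
S2: S1=29 ⇒ S1
NN route Base → S3 → S6 → S5 → S4 → S2 → S1 → Base costs 99.
Optimal: Base → S1 → S5 → S6 → S4 → S2 → S3 → Base costs 88 (by enumerating all 360 distinct tours).
Excess = 99 − 88 = 11.

Excess over optimum: 11 min.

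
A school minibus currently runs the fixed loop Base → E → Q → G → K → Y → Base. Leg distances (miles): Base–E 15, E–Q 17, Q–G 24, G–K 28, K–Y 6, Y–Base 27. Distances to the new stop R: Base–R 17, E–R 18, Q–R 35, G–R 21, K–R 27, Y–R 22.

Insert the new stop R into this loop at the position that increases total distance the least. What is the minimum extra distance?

Insertion cost between consecutive stops i–j is d(i,R) + d(R,j) − d(i,j):
  between Base and E: 17 + 18 − 15 = 20
  between E and Q: 18 + 35 − 17 = 36
  between Q and G: 35 + 21 − 24 = 32
  between G and K: 21 + 27 − 28 = 20
  between K and Y: 27 + 22 − 6 = 43
  between Y and Base: 22 + 17 − 27 = 12
Cheapest insertion is between Y and Base, adding 12.
New total = 117 + 12 = 129.

+12 miles — insert R between Y and Base.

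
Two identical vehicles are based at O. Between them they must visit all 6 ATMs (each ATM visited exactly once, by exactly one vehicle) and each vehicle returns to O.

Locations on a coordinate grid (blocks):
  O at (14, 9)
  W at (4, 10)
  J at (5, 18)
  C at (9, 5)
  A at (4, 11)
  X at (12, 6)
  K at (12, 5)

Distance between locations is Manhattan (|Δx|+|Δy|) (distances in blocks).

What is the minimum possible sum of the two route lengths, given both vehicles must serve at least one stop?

Minimum combined distance: 56 blocks.

There are 2^5 − 1 = 31 ways to divide the 6 stops into two non-empty groups. For each, the best each vehicle can do is its own shortest tour through its group:
  {W} + {J, C, A, X, K}: 22 + 46 = 68
  {J} + {W, C, A, X, K}: 36 + 32 = 68
  {W, J} + {C, A, X, K}: 38 + 32 = 70
  {C} + {W, J, A, X, K}: 18 + 46 = 64
  {W, C} + {J, A, X, K}: 30 + 46 = 76
  {J, C} + {W, A, X, K}: 44 + 32 = 76
  … (31 splits in total)
  {W, J, A} + {C, X, K}: 38 + 18 = 56  ← best
Best: vehicle 1 O → W → A → J → O = 38; vehicle 2 O → C → K → X → O = 18; combined 56.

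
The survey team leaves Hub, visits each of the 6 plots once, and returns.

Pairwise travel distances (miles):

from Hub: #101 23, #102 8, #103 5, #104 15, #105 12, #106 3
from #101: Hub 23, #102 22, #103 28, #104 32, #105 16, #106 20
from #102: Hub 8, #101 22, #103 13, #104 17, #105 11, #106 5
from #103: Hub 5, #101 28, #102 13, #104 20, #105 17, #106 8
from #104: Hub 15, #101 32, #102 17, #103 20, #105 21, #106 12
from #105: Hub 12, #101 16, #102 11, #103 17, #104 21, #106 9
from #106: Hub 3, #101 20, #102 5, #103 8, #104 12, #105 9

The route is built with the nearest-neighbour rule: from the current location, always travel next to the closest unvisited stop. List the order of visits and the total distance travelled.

Nearest-neighbour total = 98 miles; route Hub → #106 → #102 → #105 → #101 → #103 → #104 → Hub.

Hub → [#106:3 / #103:5 / #102:8 / #105:12 / #104:15 / #101:23] → #106 (3)
#106 → [#102:5 / #103:8 / #105:9 / #104:12 / #101:20] → #102 (5)
#102 → [#105:11 / #103:13 / #104:17 / #101:22] → #105 (11)
#105 → [#101:16 / #103:17 / #104:21] → #101 (16)
#101 → [#103:28 / #104:32] → #103 (28)
#103 → [#104:20] → #104 (20)
Return #104→Hub: 15.
Total = 3 + 5 + 11 + 16 + 28 + 20 + 15 = 98.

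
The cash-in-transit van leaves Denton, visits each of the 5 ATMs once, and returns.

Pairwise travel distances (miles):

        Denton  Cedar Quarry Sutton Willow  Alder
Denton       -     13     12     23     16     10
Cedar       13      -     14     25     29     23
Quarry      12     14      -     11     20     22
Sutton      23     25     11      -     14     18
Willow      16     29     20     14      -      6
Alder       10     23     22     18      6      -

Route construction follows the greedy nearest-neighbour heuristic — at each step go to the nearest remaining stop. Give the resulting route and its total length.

Denton → [Alder:10 / Quarry:12 / Cedar:13 / Willow:16 / Sutton:23] → Alder (10)
Alder → [Willow:6 / Sutton:18 / Quarry:22 / Cedar:23] → Willow (6)
Willow → [Sutton:14 / Quarry:20 / Cedar:29] → Sutton (14)
Sutton → [Quarry:11 / Cedar:25] → Quarry (11)
Quarry → [Cedar:14] → Cedar (14)
Return Cedar→Denton: 13.
Total = 10 + 6 + 14 + 11 + 14 + 13 = 68.

68 miles along Denton → Alder → Willow → Sutton → Quarry → Cedar → Denton.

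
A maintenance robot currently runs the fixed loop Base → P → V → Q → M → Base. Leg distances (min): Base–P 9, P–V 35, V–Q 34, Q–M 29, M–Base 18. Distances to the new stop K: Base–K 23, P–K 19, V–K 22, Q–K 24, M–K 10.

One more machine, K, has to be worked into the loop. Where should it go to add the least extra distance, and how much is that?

+5 min — insert K between Q and M.

Insertion cost between consecutive stops i–j is d(i,K) + d(K,j) − d(i,j):
  between Base and P: 23 + 19 − 9 = 33
  between P and V: 19 + 22 − 35 = 6
  between V and Q: 22 + 24 − 34 = 12
  between Q and M: 24 + 10 − 29 = 5
  between M and Base: 10 + 23 − 18 = 15
Cheapest insertion is between Q and M, adding 5.
New total = 125 + 5 = 130.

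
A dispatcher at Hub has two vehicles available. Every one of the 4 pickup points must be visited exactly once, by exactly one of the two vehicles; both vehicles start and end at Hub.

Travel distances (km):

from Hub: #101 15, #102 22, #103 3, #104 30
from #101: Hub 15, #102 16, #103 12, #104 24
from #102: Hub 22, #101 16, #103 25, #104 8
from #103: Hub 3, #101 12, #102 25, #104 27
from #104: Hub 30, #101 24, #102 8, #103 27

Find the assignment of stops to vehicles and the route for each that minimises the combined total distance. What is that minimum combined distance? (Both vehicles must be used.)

Try each way of splitting the stops between the two vehicles (each non-empty) and, for each split, find the best tour for each vehicle:
  {#101} + {#102, #103, #104}: 30 + 60 = 90
  {#102} + {#101, #103, #104}: 44 + 69 = 113
  {#101, #102} + {#103, #104}: 53 + 60 = 113
  {#103} + {#101, #102, #104}: 6 + 69 = 75
  {#101, #103} + {#102, #104}: 30 + 60 = 90
  {#102, #103} + {#101, #104}: 50 + 69 = 119
  … (7 splits in total)
Best: vehicle 1 Hub → #103 → Hub = 6; vehicle 2 Hub → #101 → #102 → #104 → Hub = 69; combined 75.

Minimum combined distance: 75 km.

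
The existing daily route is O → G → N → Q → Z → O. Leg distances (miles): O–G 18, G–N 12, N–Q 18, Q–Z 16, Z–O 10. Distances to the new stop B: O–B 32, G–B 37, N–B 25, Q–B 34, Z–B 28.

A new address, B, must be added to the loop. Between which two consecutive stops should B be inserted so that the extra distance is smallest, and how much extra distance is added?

Insertion cost between consecutive stops i–j is d(i,B) + d(B,j) − d(i,j):
  between O and G: 32 + 37 − 18 = 51
  between G and N: 37 + 25 − 12 = 50
  between N and Q: 25 + 34 − 18 = 41
  between Q and Z: 34 + 28 − 16 = 46
  between Z and O: 28 + 32 − 10 = 50
Cheapest insertion is between N and Q, adding 41.
New total = 74 + 41 = 115.

+41 miles — insert B between N and Q.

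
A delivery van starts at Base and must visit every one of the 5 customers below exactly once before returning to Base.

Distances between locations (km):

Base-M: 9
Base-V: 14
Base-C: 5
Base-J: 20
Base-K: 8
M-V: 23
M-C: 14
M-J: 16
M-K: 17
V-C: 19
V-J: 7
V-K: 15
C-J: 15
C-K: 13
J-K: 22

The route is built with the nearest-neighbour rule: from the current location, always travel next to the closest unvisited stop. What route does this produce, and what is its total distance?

Base → [C:5 / K:8 / M:9 / V:14 / J:20] → C (5)
C → [K:13 / M:14 / J:15 / V:19] → K (13)
K → [V:15 / M:17 / J:22] → V (15)
V → [J:7 / M:23] → J (7)
J → [M:16] → M (16)
Return M→Base: 9.
Total = 5 + 13 + 15 + 7 + 16 + 9 = 65.

65 km along Base → C → K → V → J → M → Base.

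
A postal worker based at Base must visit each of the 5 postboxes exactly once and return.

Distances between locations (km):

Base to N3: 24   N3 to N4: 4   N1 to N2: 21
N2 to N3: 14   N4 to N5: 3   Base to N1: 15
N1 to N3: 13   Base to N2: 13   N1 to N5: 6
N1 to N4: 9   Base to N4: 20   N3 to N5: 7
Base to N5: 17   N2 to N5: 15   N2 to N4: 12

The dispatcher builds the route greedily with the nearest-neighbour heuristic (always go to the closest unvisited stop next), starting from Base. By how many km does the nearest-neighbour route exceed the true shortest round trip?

16 km longer than the optimal tour.

From Base: N2=13, N1=15, N5=17, N4=20, N3=24 → choose N2 (13).
From N2: N4=12, N3=14, N5=15, N1=21 → choose N4 (12).
From N4: N5=3, N3=4, N1=9 → choose N5 (3).
From N5: N1=6, N3=7 → choose N1 (6).
From N1: N3=13 → choose N3 (13).
NN route Base → N2 → N4 → N5 → N1 → N3 → Base costs 71.
Optimal: Base → N1 → N5 → N4 → N3 → N2 → Base costs 55 (by enumerating all 60 distinct tours).
Excess = 71 − 55 = 16.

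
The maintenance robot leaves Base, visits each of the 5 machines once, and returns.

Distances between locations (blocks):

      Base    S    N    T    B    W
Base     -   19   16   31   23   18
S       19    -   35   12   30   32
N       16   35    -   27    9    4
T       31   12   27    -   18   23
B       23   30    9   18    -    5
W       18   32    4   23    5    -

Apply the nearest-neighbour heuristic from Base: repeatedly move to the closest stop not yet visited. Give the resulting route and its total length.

Nearest-neighbour total = 74 blocks; route Base → N → W → B → T → S → Base.

At Base the remaining stops are N 16, W 18, S 19, B 23, T 31; go to N.
At N the remaining stops are W 4, B 9, T 27, S 35; go to W.
At W the remaining stops are B 5, T 23, S 32; go to B.
At B the remaining stops are T 18, S 30; go to T.
At T the remaining stops are S 12; go to S.
Return S→Base: 19.
Total = 16 + 4 + 5 + 18 + 12 + 19 = 74.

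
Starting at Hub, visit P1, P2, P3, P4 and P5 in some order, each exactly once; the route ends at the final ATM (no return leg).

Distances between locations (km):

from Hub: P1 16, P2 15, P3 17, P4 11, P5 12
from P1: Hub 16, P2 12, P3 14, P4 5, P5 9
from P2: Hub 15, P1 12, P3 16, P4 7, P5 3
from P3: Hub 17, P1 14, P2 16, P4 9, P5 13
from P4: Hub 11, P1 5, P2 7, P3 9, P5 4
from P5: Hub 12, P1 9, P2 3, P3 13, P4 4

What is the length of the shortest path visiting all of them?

41 km — the minimum one-way total.

There are 5! = 120 possible orderings.
Hub - P1 - P2 - P3 - P4 - P5: 16+12+16+9+4 = 57
Hub - P1 - P2 - P3 - P5 - P4: 16+12+16+13+4 = 61
Hub - P1 - P2 - P4 - P3 - P5: 16+12+7+9+13 = 57
Hub - P1 - P2 - P4 - P5 - P3: 16+12+7+4+13 = 52
Hub - P1 - P2 - P5 - P3 - P4: 16+12+3+13+9 = 53
Hub - P1 - P2 - P5 - P4 - P3: 16+12+3+4+9 = 44
Hub - P1 - P3 - P2 - P4 - P5: 16+14+16+7+4 = 57
Hub - P1 - P3 - P2 - P5 - P4: 16+14+16+3+4 = 53
Hub - P1 - P3 - P4 - P2 - P5: 16+14+9+7+3 = 49
Hub - P1 - P3 - P4 - P5 - P2: 16+14+9+4+3 = 46
Hub - P1 - P3 - P5 - P2 - P4: 16+14+13+3+7 = 53
Hub - P1 - P3 - P5 - P4 - P2: 16+14+13+4+7 = 54
Hub - P1 - P4 - P2 - P3 - P5: 16+5+7+16+13 = 57
Hub - P1 - P4 - P2 - P5 - P3: 16+5+7+3+13 = 44
… (106 more)
Hub - P2 - P5 - P1 - P4 - P3: 15+3+9+5+9 = 41  ← best
The minimum is 41.
One shortest path: Hub → P2 → P5 → P1 → P4 → P3.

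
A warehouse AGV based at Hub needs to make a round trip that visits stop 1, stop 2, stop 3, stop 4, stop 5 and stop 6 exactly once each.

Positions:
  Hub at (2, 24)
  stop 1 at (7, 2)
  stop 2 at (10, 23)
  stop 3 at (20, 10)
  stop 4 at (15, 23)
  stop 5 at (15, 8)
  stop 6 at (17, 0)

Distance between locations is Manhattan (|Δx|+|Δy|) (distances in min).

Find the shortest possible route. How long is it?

With 6 stops there are 6!/2 = 360 distinct round trips (a route and its reverse cost the same).
Hub - stop 1 - stop 2 - stop 3 - stop 4 - stop 5 - stop 6 - Hub: 27+24+23+18+15+10+39 = 156
Hub - stop 1 - stop 2 - stop 3 - stop 4 - stop 6 - stop 5 - Hub: 27+24+23+18+25+10+29 = 156
Hub - stop 1 - stop 2 - stop 3 - stop 5 - stop 4 - stop 6 - Hub: 27+24+23+7+15+25+39 = 160
Hub - stop 1 - stop 2 - stop 3 - stop 5 - stop 6 - stop 4 - Hub: 27+24+23+7+10+25+14 = 130
Hub - stop 1 - stop 2 - stop 3 - stop 6 - stop 4 - stop 5 - Hub: 27+24+23+13+25+15+29 = 156
Hub - stop 1 - stop 2 - stop 3 - stop 6 - stop 5 - stop 4 - Hub: 27+24+23+13+10+15+14 = 126
Hub - stop 1 - stop 2 - stop 4 - stop 3 - stop 5 - stop 6 - Hub: 27+24+5+18+7+10+39 = 130
Hub - stop 1 - stop 2 - stop 4 - stop 3 - stop 6 - stop 5 - Hub: 27+24+5+18+13+10+29 = 126
… (352 more)
Hub - stop 1 - stop 6 - stop 3 - stop 5 - stop 4 - stop 2 - Hub: 27+12+13+7+15+5+9 = 88  ← best
The minimum is 88.
One optimal route: Hub → stop 1 → stop 6 → stop 3 → stop 5 → stop 4 → stop 2 → Hub (or its reverse).

88 min — the shortest possible round trip.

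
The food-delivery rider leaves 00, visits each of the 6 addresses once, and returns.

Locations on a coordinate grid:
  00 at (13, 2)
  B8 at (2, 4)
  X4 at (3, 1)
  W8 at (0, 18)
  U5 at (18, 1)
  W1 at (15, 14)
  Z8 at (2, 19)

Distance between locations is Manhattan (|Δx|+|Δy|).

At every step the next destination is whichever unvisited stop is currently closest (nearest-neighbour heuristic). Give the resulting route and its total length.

76 along 00 → U5 → X4 → B8 → Z8 → W8 → W1 → 00.

From 00: distances to unvisited — U5=6, X4=11, B8=13, W1=14, Z8=28, W8=29. Nearest is U5 (6).
From U5: distances to unvisited — X4=15, W1=16, B8=19, Z8=34, W8=35. Nearest is X4 (15).
From X4: distances to unvisited — B8=4, Z8=19, W8=20, W1=25. Nearest is B8 (4).
From B8: distances to unvisited — Z8=15, W8=16, W1=23. Nearest is Z8 (15).
From Z8: distances to unvisited — W8=3, W1=18. Nearest is W8 (3).
From W8: distances to unvisited — W1=19. Nearest is W1 (19).
Return W1→00: 14.
Total = 6 + 15 + 4 + 15 + 3 + 19 + 14 = 76.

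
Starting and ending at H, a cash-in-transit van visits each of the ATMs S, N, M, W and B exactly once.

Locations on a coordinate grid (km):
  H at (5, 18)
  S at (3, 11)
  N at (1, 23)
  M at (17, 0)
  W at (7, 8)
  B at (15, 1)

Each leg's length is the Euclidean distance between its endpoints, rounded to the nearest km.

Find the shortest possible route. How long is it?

Shortest round trip = 58 km.

There are 60 distinct closed tours to check (reversals are equivalent).
H-S-N-M-W-B-H: 7+12+28+13+11+20 = 91
H-S-N-M-B-W-H: 7+12+28+2+11+10 = 70
H-S-N-W-M-B-H: 7+12+16+13+2+20 = 70
H-S-N-W-B-M-H: 7+12+16+11+2+22 = 70
H-S-N-B-M-W-H: 7+12+26+2+13+10 = 70
H-S-N-B-W-M-H: 7+12+26+11+13+22 = 91
H-S-M-N-W-B-H: 7+18+28+16+11+20 = 100
H-S-M-N-B-W-H: 7+18+28+26+11+10 = 100
H-S-M-W-N-B-H: 7+18+13+16+26+20 = 100
H-S-M-W-B-N-H: 7+18+13+11+26+6 = 81
H-S-M-B-N-W-H: 7+18+2+26+16+10 = 79
H-S-M-B-W-N-H: 7+18+2+11+16+6 = 60
H-S-W-N-M-B-H: 7+5+16+28+2+20 = 78
H-S-W-N-B-M-H: 7+5+16+26+2+22 = 78
… (46 more)
H-N-S-W-M-B-H: 6+12+5+13+2+20 = 58  ← best
The minimum is 58.
One optimal route: H → N → S → W → M → B → H (or its reverse).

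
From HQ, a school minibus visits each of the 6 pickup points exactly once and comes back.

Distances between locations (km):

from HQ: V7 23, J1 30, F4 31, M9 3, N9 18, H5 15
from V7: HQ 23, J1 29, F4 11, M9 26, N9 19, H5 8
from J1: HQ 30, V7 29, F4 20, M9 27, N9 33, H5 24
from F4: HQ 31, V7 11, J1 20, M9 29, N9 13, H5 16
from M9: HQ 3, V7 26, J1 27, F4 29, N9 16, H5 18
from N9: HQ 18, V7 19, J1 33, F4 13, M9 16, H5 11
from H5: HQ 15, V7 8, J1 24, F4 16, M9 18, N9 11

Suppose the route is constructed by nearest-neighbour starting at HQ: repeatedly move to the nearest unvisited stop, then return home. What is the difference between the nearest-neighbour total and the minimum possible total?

1 km longer than the optimal tour.

HQ: M9=3, H5=15, N9=18, V7=23, J1=30, F4=31 ⇒ M9
M9: N9=16, H5=18, V7=26, J1=27, F4=29 ⇒ N9
N9: H5=11, F4=13, V7=19, J1=33 ⇒ H5
H5: V7=8, F4=16, J1=24 ⇒ V7
V7: F4=11, J1=29 ⇒ F4
F4: J1=20 ⇒ J1
NN route HQ → M9 → N9 → H5 → V7 → F4 → J1 → HQ costs 99.
Optimal: HQ → M9 → J1 → F4 → V7 → H5 → N9 → HQ costs 98 (by enumerating all 360 distinct tours).
Excess = 99 − 98 = 1.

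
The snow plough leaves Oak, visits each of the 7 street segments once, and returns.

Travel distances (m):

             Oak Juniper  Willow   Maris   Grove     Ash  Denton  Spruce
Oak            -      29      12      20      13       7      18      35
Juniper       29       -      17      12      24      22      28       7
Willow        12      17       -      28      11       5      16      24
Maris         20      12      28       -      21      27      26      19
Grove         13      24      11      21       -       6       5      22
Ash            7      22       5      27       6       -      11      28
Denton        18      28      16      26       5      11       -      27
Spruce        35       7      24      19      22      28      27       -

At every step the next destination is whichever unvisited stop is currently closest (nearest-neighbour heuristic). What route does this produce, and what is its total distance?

From Oak: distances to unvisited — Ash=7, Willow=12, Grove=13, Denton=18, Maris=20, Juniper=29, Spruce=35. Nearest is Ash (7).
From Ash: distances to unvisited — Willow=5, Grove=6, Denton=11, Juniper=22, Maris=27, Spruce=28. Nearest is Willow (5).
From Willow: distances to unvisited — Grove=11, Denton=16, Juniper=17, Spruce=24, Maris=28. Nearest is Grove (11).
From Grove: distances to unvisited — Denton=5, Maris=21, Spruce=22, Juniper=24. Nearest is Denton (5).
From Denton: distances to unvisited — Maris=26, Spruce=27, Juniper=28. Nearest is Maris (26).
From Maris: distances to unvisited — Juniper=12, Spruce=19. Nearest is Juniper (12).
From Juniper: distances to unvisited — Spruce=7. Nearest is Spruce (7).
Return Spruce→Oak: 35.
Total = 7 + 5 + 11 + 5 + 26 + 12 + 7 + 35 = 108.

108 m along Oak → Ash → Willow → Grove → Denton → Maris → Juniper → Spruce → Oak.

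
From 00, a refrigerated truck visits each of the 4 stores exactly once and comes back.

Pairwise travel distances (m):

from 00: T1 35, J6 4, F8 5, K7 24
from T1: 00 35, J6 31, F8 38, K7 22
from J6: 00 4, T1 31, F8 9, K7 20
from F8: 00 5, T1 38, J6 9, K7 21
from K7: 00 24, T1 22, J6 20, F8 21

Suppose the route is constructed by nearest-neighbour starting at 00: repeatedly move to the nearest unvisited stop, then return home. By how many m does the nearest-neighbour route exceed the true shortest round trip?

From 00: J6=4, F8=5, K7=24, T1=35 → choose J6 (4).
From J6: F8=9, K7=20, T1=31 → choose F8 (9).
From F8: K7=21, T1=38 → choose K7 (21).
From K7: T1=22 → choose T1 (22).
NN route 00 → J6 → F8 → K7 → T1 → 00 costs 91.
Optimal: 00 → J6 → T1 → K7 → F8 → 00 costs 83 (by enumerating all 12 distinct tours).
Excess = 91 − 83 = 8.

Excess over optimum: 8 m.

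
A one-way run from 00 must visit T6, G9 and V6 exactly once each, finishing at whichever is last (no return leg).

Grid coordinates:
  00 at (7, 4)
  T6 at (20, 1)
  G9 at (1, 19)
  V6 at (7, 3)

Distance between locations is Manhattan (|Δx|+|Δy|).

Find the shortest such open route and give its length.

Minimum one-way distance = 53.

There are 3! = 6 possible orderings.
00→T6→G9→V6: 16+37+22 = 75
00→T6→V6→G9: 16+15+22 = 53
00→G9→T6→V6: 21+37+15 = 73
00→G9→V6→T6: 21+22+15 = 58
00→V6→T6→G9: 1+15+37 = 53
00→V6→G9→T6: 1+22+37 = 60
The minimum is 53.
One shortest path: 00 → T6 → V6 → G9.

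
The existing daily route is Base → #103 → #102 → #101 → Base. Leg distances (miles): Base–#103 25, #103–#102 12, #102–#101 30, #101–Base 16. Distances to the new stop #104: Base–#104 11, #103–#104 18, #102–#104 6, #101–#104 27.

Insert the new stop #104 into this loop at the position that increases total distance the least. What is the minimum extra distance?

Adding 3 miles by placing #104 on the #102–#101 leg.

Insertion cost between consecutive stops i–j is d(i,#104) + d(#104,j) − d(i,j):
  between Base and #103: 11 + 18 − 25 = 4
  between #103 and #102: 18 + 6 − 12 = 12
  between #102 and #101: 6 + 27 − 30 = 3
  between #101 and Base: 27 + 11 − 16 = 22
Cheapest insertion is between #102 and #101, adding 3.
New total = 83 + 3 = 86.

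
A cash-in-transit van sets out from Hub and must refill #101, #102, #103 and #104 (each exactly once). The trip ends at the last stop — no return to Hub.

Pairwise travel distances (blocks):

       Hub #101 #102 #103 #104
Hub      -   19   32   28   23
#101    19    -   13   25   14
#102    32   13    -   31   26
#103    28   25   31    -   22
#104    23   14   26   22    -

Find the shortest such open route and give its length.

Shortest open route: 77 blocks.

There are 4! = 24 possible orderings.
Hub → #101 → #102 → #103 → #104: 19+13+31+22 = 85
Hub → #101 → #102 → #104 → #103: 19+13+26+22 = 80
Hub → #101 → #103 → #102 → #104: 19+25+31+26 = 101
Hub → #101 → #103 → #104 → #102: 19+25+22+26 = 92
Hub → #101 → #104 → #102 → #103: 19+14+26+31 = 90
Hub → #101 → #104 → #103 → #102: 19+14+22+31 = 86
Hub → #102 → #101 → #103 → #104: 32+13+25+22 = 92
Hub → #102 → #101 → #104 → #103: 32+13+14+22 = 81
Hub → #102 → #103 → #101 → #104: 32+31+25+14 = 102
Hub → #102 → #103 → #104 → #101: 32+31+22+14 = 99
Hub → #102 → #104 → #101 → #103: 32+26+14+25 = 97
Hub → #102 → #104 → #103 → #101: 32+26+22+25 = 105
Hub → #103 → #101 → #102 → #104: 28+25+13+26 = 92
Hub → #103 → #101 → #104 → #102: 28+25+14+26 = 93
… (10 more)
Hub → #103 → #104 → #101 → #102: 28+22+14+13 = 77  ← best
The minimum is 77.
One shortest path: Hub → #103 → #104 → #101 → #102.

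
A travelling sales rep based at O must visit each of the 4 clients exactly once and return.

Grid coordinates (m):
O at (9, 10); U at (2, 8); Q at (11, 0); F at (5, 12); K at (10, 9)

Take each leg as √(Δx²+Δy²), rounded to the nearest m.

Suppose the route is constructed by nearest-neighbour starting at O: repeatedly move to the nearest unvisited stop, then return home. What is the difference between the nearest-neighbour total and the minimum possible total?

From O: K=1, F=4, U=7, Q=10 → choose K (1).
From K: F=6, U=8, Q=9 → choose F (6).
From F: U=5, Q=13 → choose U (5).
From U: Q=12 → choose Q (12).
NN route O → K → F → U → Q → O costs 34.
Optimal: O → F → U → Q → K → O costs 31 (by enumerating all 12 distinct tours).
Excess = 34 − 31 = 3.

The nearest-neighbour route is 3 m longer than optimal.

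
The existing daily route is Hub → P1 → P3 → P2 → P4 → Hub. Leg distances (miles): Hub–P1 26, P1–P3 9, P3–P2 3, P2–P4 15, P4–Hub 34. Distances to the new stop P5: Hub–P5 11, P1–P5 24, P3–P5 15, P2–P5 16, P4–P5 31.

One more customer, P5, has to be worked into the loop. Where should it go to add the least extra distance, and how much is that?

Insertion cost between consecutive stops i–j is d(i,P5) + d(P5,j) − d(i,j):
  between Hub and P1: 11 + 24 − 26 = 9
  between P1 and P3: 24 + 15 − 9 = 30
  between P3 and P2: 15 + 16 − 3 = 28
  between P2 and P4: 16 + 31 − 15 = 32
  between P4 and Hub: 31 + 11 − 34 = 8
Cheapest insertion is between P4 and Hub, adding 8.
New total = 87 + 8 = 95.

+8 miles — insert P5 between P4 and Hub.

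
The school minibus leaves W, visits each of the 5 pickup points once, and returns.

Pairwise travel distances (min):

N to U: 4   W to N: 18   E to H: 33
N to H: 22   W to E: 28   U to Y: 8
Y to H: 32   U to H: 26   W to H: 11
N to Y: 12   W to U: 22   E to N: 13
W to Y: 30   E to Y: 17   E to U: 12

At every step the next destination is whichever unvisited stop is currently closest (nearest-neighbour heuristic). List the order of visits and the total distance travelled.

At W the remaining stops are H 11, N 18, U 22, E 28, Y 30; go to H.
At H the remaining stops are N 22, U 26, Y 32, E 33; go to N.
At N the remaining stops are U 4, Y 12, E 13; go to U.
At U the remaining stops are Y 8, E 12; go to Y.
At Y the remaining stops are E 17; go to E.
Return E→W: 28.
Total = 11 + 22 + 4 + 8 + 17 + 28 = 90.

Nearest-neighbour total = 90 min; route W → H → N → U → Y → E → W.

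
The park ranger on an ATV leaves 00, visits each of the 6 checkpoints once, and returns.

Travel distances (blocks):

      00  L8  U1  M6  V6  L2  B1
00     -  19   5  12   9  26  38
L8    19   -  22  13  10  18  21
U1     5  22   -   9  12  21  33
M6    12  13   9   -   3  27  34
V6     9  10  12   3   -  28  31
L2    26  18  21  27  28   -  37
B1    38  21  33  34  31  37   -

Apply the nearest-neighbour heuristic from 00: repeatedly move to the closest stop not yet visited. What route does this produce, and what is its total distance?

00 → [U1:5 / V6:9 / M6:12 / L8:19 / L2:26 / B1:38] → U1 (5)
U1 → [M6:9 / V6:12 / L2:21 / L8:22 / B1:33] → M6 (9)
M6 → [V6:3 / L8:13 / L2:27 / B1:34] → V6 (3)
V6 → [L8:10 / L2:28 / B1:31] → L8 (10)
L8 → [L2:18 / B1:21] → L2 (18)
L2 → [B1:37] → B1 (37)
Return B1→00: 38.
Total = 5 + 9 + 3 + 10 + 18 + 37 + 38 = 120.

Nearest-neighbour total = 120 blocks; route 00 → U1 → M6 → V6 → L8 → L2 → B1 → 00.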